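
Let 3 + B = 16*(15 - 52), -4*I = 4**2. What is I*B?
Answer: 2380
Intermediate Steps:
I = -4 (I = -1/4*4**2 = -1/4*16 = -4)
B = -595 (B = -3 + 16*(15 - 52) = -3 + 16*(-37) = -3 - 592 = -595)
I*B = -4*(-595) = 2380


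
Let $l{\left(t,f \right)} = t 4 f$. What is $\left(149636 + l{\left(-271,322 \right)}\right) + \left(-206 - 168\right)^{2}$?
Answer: $-59536$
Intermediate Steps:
$l{\left(t,f \right)} = 4 f t$ ($l{\left(t,f \right)} = 4 t f = 4 f t$)
$\left(149636 + l{\left(-271,322 \right)}\right) + \left(-206 - 168\right)^{2} = \left(149636 + 4 \cdot 322 \left(-271\right)\right) + \left(-206 - 168\right)^{2} = \left(149636 - 349048\right) + \left(-374\right)^{2} = -199412 + 139876 = -59536$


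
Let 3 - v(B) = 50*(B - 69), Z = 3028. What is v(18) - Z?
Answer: -475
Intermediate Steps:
v(B) = 3453 - 50*B (v(B) = 3 - 50*(B - 69) = 3 - 50*(-69 + B) = 3 - (-3450 + 50*B) = 3 + (3450 - 50*B) = 3453 - 50*B)
v(18) - Z = (3453 - 50*18) - 1*3028 = (3453 - 900) - 3028 = 2553 - 3028 = -475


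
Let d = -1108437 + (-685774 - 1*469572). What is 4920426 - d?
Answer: 7184209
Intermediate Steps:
d = -2263783 (d = -1108437 + (-685774 - 469572) = -1108437 - 1155346 = -2263783)
4920426 - d = 4920426 - 1*(-2263783) = 4920426 + 2263783 = 7184209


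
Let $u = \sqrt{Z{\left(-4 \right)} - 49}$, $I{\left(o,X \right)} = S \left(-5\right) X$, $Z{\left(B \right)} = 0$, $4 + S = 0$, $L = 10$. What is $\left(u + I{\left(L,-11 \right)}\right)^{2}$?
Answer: $48351 - 3080 i \approx 48351.0 - 3080.0 i$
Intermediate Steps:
$S = -4$ ($S = -4 + 0 = -4$)
$I{\left(o,X \right)} = 20 X$ ($I{\left(o,X \right)} = \left(-4\right) \left(-5\right) X = 20 X$)
$u = 7 i$ ($u = \sqrt{0 - 49} = \sqrt{-49} = 7 i \approx 7.0 i$)
$\left(u + I{\left(L,-11 \right)}\right)^{2} = \left(7 i + 20 \left(-11\right)\right)^{2} = \left(7 i - 220\right)^{2} = \left(-220 + 7 i\right)^{2}$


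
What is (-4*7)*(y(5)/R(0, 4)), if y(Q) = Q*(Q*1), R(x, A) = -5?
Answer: 140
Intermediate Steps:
y(Q) = Q**2 (y(Q) = Q*Q = Q**2)
(-4*7)*(y(5)/R(0, 4)) = (-4*7)*(5**2/(-5)) = -700*(-1)/5 = -28*(-5) = 140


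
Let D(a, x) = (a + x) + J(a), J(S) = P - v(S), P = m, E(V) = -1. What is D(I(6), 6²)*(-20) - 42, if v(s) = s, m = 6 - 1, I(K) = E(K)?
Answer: -862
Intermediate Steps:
I(K) = -1
m = 5
P = 5
J(S) = 5 - S
D(a, x) = 5 + x (D(a, x) = (a + x) + (5 - a) = 5 + x)
D(I(6), 6²)*(-20) - 42 = (5 + 6²)*(-20) - 42 = (5 + 36)*(-20) - 42 = 41*(-20) - 42 = -820 - 42 = -862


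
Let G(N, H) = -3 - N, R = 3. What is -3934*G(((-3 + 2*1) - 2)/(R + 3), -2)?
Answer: 9835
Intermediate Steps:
-3934*G(((-3 + 2*1) - 2)/(R + 3), -2) = -3934*(-3 - ((-3 + 2*1) - 2)/(3 + 3)) = -3934*(-3 - ((-3 + 2) - 2)/6) = -3934*(-3 - (-1 - 2)/6) = -3934*(-3 - (-3)/6) = -3934*(-3 - 1*(-½)) = -3934*(-3 + ½) = -3934*(-5/2) = 9835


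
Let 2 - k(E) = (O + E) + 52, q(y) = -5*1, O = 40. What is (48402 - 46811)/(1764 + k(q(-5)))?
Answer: 1591/1679 ≈ 0.94759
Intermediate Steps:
q(y) = -5
k(E) = -90 - E (k(E) = 2 - ((40 + E) + 52) = 2 - (92 + E) = 2 + (-92 - E) = -90 - E)
(48402 - 46811)/(1764 + k(q(-5))) = (48402 - 46811)/(1764 + (-90 - 1*(-5))) = 1591/(1764 + (-90 + 5)) = 1591/(1764 - 85) = 1591/1679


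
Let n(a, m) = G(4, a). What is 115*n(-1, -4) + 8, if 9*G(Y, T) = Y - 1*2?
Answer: 302/9 ≈ 33.556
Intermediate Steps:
G(Y, T) = -2/9 + Y/9 (G(Y, T) = (Y - 1*2)/9 = (Y - 2)/9 = (-2 + Y)/9 = -2/9 + Y/9)
n(a, m) = 2/9 (n(a, m) = -2/9 + (⅑)*4 = -2/9 + 4/9 = 2/9)
115*n(-1, -4) + 8 = 115*(2/9) + 8 = 230/9 + 8 = 302/9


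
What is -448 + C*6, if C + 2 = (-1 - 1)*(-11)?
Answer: -328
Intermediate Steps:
C = 20 (C = -2 + (-1 - 1)*(-11) = -2 - 2*(-11) = -2 + 22 = 20)
-448 + C*6 = -448 + 20*6 = -448 + 120 = -328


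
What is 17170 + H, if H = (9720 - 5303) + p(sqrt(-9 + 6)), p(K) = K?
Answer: 21587 + I*sqrt(3) ≈ 21587.0 + 1.732*I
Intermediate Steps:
H = 4417 + I*sqrt(3) (H = (9720 - 5303) + sqrt(-9 + 6) = 4417 + sqrt(-3) = 4417 + I*sqrt(3) ≈ 4417.0 + 1.732*I)
17170 + H = 17170 + (4417 + I*sqrt(3)) = 21587 + I*sqrt(3)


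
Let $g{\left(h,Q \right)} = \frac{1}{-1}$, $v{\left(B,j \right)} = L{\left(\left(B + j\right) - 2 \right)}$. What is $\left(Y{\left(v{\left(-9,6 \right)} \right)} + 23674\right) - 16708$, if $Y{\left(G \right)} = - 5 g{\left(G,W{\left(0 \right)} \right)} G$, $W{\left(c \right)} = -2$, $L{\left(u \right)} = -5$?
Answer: $6941$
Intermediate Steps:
$v{\left(B,j \right)} = -5$
$g{\left(h,Q \right)} = -1$
$Y{\left(G \right)} = 5 G$ ($Y{\left(G \right)} = \left(-5\right) \left(-1\right) G = 5 G$)
$\left(Y{\left(v{\left(-9,6 \right)} \right)} + 23674\right) - 16708 = \left(5 \left(-5\right) + 23674\right) - 16708 = \left(-25 + 23674\right) - 16708 = 23649 - 16708 = 6941$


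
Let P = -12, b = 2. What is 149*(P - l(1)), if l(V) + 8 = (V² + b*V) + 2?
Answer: -1341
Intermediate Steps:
l(V) = -6 + V² + 2*V (l(V) = -8 + ((V² + 2*V) + 2) = -8 + (2 + V² + 2*V) = -6 + V² + 2*V)
149*(P - l(1)) = 149*(-12 - (-6 + 1² + 2*1)) = 149*(-12 - (-6 + 1 + 2)) = 149*(-12 - 1*(-3)) = 149*(-12 + 3) = 149*(-9) = -1341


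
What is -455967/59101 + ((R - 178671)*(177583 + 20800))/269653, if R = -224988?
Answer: -4732876860715548/15936761953 ≈ -2.9698e+5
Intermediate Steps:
-455967/59101 + ((R - 178671)*(177583 + 20800))/269653 = -455967/59101 + ((-224988 - 178671)*(177583 + 20800))/269653 = -455967*1/59101 - 403659*198383*(1/269653) = -455967/59101 - 80079083397*1/269653 = -455967/59101 - 80079083397/269653 = -4732876860715548/15936761953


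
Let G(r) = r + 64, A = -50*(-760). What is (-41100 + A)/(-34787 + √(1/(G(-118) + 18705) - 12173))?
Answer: 2011318244700/22570461805841 + 3100*I*√4234497338922/22570461805841 ≈ 0.089113 + 0.00028263*I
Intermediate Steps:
A = 38000
G(r) = 64 + r
(-41100 + A)/(-34787 + √(1/(G(-118) + 18705) - 12173)) = (-41100 + 38000)/(-34787 + √(1/((64 - 118) + 18705) - 12173)) = -3100/(-34787 + √(1/(-54 + 18705) - 12173)) = -3100/(-34787 + √(1/18651 - 12173)) = -3100/(-34787 + √(-227038622/18651)) = -3100/(-34787 + I*√4234497338922/18651)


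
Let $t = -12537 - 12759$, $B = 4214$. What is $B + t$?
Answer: $-21082$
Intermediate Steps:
$t = -25296$ ($t = -12537 - 12759 = -25296$)
$B + t = 4214 - 25296 = -21082$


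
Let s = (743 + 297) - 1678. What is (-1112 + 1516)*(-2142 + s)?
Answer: -1123120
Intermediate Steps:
s = -638 (s = 1040 - 1678 = -638)
(-1112 + 1516)*(-2142 + s) = (-1112 + 1516)*(-2142 - 638) = 404*(-2780) = -1123120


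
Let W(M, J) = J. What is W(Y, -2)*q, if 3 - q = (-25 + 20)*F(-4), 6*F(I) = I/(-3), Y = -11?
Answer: -74/9 ≈ -8.2222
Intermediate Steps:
F(I) = -I/18 (F(I) = (I/(-3))/6 = (I*(-⅓))/6 = (-I/3)/6 = -I/18)
q = 37/9 (q = 3 - (-25 + 20)*(-1/18*(-4)) = 3 - (-5)*2/9 = 3 - 1*(-10/9) = 3 + 10/9 = 37/9 ≈ 4.1111)
W(Y, -2)*q = -2*37/9 = -74/9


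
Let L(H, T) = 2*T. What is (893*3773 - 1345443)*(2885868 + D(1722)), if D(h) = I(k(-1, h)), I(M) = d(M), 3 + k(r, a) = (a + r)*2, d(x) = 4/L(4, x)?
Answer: 20085659736287684/3439 ≈ 5.8406e+12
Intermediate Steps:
d(x) = 2/x (d(x) = 4/((2*x)) = 4*(1/(2*x)) = 2/x)
k(r, a) = -3 + 2*a + 2*r (k(r, a) = -3 + (a + r)*2 = -3 + (2*a + 2*r) = -3 + 2*a + 2*r)
I(M) = 2/M
D(h) = 2/(-5 + 2*h) (D(h) = 2/(-3 + 2*h + 2*(-1)) = 2/(-3 + 2*h - 2) = 2/(-5 + 2*h))
(893*3773 - 1345443)*(2885868 + D(1722)) = (893*3773 - 1345443)*(2885868 + 2/(-5 + 2*1722)) = (3369289 - 1345443)*(2885868 + 2/(-5 + 3444)) = 2023846*(2885868 + 2/3439) = 2023846*(9924500054/3439) = 20085659736287684/3439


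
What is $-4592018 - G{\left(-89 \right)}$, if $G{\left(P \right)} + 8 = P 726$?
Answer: $-4527396$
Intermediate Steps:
$G{\left(P \right)} = -8 + 726 P$ ($G{\left(P \right)} = -8 + P 726 = -8 + 726 P$)
$-4592018 - G{\left(-89 \right)} = -4592018 - \left(-8 + 726 \left(-89\right)\right) = -4592018 - \left(-8 - 64614\right) = -4592018 - -64622 = -4592018 + 64622 = -4527396$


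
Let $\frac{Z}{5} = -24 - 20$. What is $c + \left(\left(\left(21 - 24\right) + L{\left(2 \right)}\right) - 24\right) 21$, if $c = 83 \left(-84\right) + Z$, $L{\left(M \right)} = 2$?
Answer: $-7717$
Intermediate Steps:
$Z = -220$ ($Z = 5 \left(-24 - 20\right) = 5 \left(-44\right) = -220$)
$c = -7192$ ($c = 83 \left(-84\right) - 220 = -6972 - 220 = -7192$)
$c + \left(\left(\left(21 - 24\right) + L{\left(2 \right)}\right) - 24\right) 21 = -7192 + \left(\left(\left(21 - 24\right) + 2\right) - 24\right) 21 = -7192 + \left(\left(-3 + 2\right) - 24\right) 21 = -7192 + \left(-1 - 24\right) 21 = -7192 - 525 = -7717$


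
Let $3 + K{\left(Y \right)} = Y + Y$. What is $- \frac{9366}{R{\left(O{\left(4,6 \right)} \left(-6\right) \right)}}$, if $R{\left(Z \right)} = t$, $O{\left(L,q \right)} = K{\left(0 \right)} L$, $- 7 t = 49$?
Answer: $1338$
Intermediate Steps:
$t = -7$ ($t = \left(- \frac{1}{7}\right) 49 = -7$)
$K{\left(Y \right)} = -3 + 2 Y$ ($K{\left(Y \right)} = -3 + \left(Y + Y\right) = -3 + 2 Y$)
$O{\left(L,q \right)} = - 3 L$ ($O{\left(L,q \right)} = \left(-3 + 2 \cdot 0\right) L = \left(-3 + 0\right) L = - 3 L$)
$R{\left(Z \right)} = -7$
$- \frac{9366}{R{\left(O{\left(4,6 \right)} \left(-6\right) \right)}} = - \frac{9366}{-7} = \left(-9366\right) \left(- \frac{1}{7}\right) = 1338$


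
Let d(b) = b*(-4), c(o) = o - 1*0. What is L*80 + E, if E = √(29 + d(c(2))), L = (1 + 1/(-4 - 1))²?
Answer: 256/5 + √21 ≈ 55.783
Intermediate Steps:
c(o) = o (c(o) = o + 0 = o)
d(b) = -4*b
L = 16/25 (L = (1 + 1/(-5))² = (1 - ⅕)² = (⅘)² = 16/25 ≈ 0.64000)
E = √21 (E = √(29 - 4*2) = √(29 - 8) = √21 ≈ 4.5826)
L*80 + E = (16/25)*80 + √21 = 256/5 + √21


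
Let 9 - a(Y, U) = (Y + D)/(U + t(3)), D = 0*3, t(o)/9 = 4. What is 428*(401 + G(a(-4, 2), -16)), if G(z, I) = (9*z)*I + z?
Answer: -7327360/19 ≈ -3.8565e+5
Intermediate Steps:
t(o) = 36 (t(o) = 9*4 = 36)
D = 0
a(Y, U) = 9 - Y/(36 + U) (a(Y, U) = 9 - (Y + 0)/(U + 36) = 9 - Y/(36 + U))
G(z, I) = z + 9*I*z (G(z, I) = 9*I*z + z = z + 9*I*z)
428*(401 + G(a(-4, 2), -16)) = 428*(401 + ((324 - 1*(-4) + 9*2)/(36 + 2))*(1 + 9*(-16))) = 428*(401 + ((324 + 4 + 18)/38)*(1 - 144)) = 428*(401 + ((1/38)*346)*(-143)) = 428*(401 + (173/19)*(-143)) = 428*(401 - 24739/19) = 428*(-17120/19) = -7327360/19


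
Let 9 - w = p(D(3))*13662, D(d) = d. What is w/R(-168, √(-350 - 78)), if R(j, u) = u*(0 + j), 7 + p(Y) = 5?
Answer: 9111*I*√107/11984 ≈ 7.8642*I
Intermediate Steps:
p(Y) = -2 (p(Y) = -7 + 5 = -2)
R(j, u) = j*u (R(j, u) = u*j = j*u)
w = 27333 (w = 9 - (-2)*13662 = 9 - 1*(-27324) = 9 + 27324 = 27333)
w/R(-168, √(-350 - 78)) = 27333/((-168*√(-350 - 78))) = 27333/((-336*I*√107)) = 27333*(I*√107/35952) = 9111*I*√107/11984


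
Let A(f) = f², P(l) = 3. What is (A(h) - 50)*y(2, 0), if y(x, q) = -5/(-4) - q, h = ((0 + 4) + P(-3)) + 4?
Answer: 355/4 ≈ 88.750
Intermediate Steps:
h = 11 (h = ((0 + 4) + 3) + 4 = (4 + 3) + 4 = 7 + 4 = 11)
y(x, q) = 5/4 - q (y(x, q) = -5*(-¼) - q = 5/4 - q)
(A(h) - 50)*y(2, 0) = (11² - 50)*(5/4 - 1*0) = (121 - 50)*(5/4 + 0) = 71*(5/4) = 355/4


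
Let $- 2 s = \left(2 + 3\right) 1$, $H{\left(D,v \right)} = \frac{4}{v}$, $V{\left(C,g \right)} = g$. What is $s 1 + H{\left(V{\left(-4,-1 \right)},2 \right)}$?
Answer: $- \frac{1}{2} \approx -0.5$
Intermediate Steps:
$s = - \frac{5}{2}$ ($s = - \frac{\left(2 + 3\right) 1}{2} = - \frac{5 \cdot 1}{2} = \left(- \frac{1}{2}\right) 5 = - \frac{5}{2} \approx -2.5$)
$s 1 + H{\left(V{\left(-4,-1 \right)},2 \right)} = \left(- \frac{5}{2}\right) 1 + \frac{4}{2} = - \frac{5}{2} + 4 \cdot \frac{1}{2} = - \frac{5}{2} + 2 = - \frac{1}{2}$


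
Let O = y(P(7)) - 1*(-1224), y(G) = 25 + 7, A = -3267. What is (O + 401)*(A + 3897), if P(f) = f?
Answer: 1043910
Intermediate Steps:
y(G) = 32
O = 1256 (O = 32 - 1*(-1224) = 32 + 1224 = 1256)
(O + 401)*(A + 3897) = (1256 + 401)*(-3267 + 3897) = 1657*630 = 1043910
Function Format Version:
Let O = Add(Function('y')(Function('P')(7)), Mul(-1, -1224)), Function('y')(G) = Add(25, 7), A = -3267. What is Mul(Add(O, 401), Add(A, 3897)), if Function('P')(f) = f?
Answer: 1043910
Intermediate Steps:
Function('y')(G) = 32
O = 1256 (O = Add(32, Mul(-1, -1224)) = Add(32, 1224) = 1256)
Mul(Add(O, 401), Add(A, 3897)) = Mul(Add(1256, 401), Add(-3267, 3897)) = Mul(1657, 630) = 1043910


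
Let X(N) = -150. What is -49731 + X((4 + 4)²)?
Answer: -49881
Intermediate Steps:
-49731 + X((4 + 4)²) = -49731 - 150 = -49881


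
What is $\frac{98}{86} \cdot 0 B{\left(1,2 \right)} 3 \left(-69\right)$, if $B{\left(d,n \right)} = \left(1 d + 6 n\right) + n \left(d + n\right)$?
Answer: $0$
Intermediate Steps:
$B{\left(d,n \right)} = d + 6 n + n \left(d + n\right)$ ($B{\left(d,n \right)} = \left(d + 6 n\right) + n \left(d + n\right) = d + 6 n + n \left(d + n\right)$)
$\frac{98}{86} \cdot 0 B{\left(1,2 \right)} 3 \left(-69\right) = \frac{98}{86} \cdot 0 \left(1 + 2^{2} + 6 \cdot 2 + 1 \cdot 2\right) 3 \left(-69\right) = 98 \cdot \frac{1}{86} \cdot 0 \left(1 + 4 + 12 + 2\right) 3 \left(-69\right) = \frac{49 \cdot 0 \cdot 19 \cdot 3}{43} \left(-69\right) = \frac{49 \cdot 0 \cdot 3}{43} \left(-69\right) = \frac{49}{43} \cdot 0 \left(-69\right) = 0 \left(-69\right) = 0$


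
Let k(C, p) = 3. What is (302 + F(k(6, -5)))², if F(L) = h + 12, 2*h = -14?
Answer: 94249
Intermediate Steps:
h = -7 (h = (½)*(-14) = -7)
F(L) = 5 (F(L) = -7 + 12 = 5)
(302 + F(k(6, -5)))² = (302 + 5)² = 307² = 94249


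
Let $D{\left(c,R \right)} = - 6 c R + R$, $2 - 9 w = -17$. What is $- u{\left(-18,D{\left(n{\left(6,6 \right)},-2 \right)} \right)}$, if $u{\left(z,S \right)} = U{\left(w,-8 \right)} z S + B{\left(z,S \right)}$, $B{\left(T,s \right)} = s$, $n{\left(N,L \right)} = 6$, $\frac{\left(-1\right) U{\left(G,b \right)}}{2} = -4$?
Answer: $10010$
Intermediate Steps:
$w = \frac{19}{9}$ ($w = \frac{2}{9} - - \frac{17}{9} = \frac{2}{9} + \frac{17}{9} = \frac{19}{9} \approx 2.1111$)
$U{\left(G,b \right)} = 8$ ($U{\left(G,b \right)} = \left(-2\right) \left(-4\right) = 8$)
$D{\left(c,R \right)} = R - 6 R c$ ($D{\left(c,R \right)} = - 6 R c + R = R - 6 R c$)
$u{\left(z,S \right)} = S + 8 S z$ ($u{\left(z,S \right)} = 8 z S + S = 8 S z + S = S + 8 S z$)
$- u{\left(-18,D{\left(n{\left(6,6 \right)},-2 \right)} \right)} = - - 2 \left(1 - 36\right) \left(1 + 8 \left(-18\right)\right) = - - 2 \left(1 - 36\right) \left(1 - 144\right) = - \left(-2\right) \left(-35\right) \left(-143\right) = - 70 \left(-143\right) = \left(-1\right) \left(-10010\right) = 10010$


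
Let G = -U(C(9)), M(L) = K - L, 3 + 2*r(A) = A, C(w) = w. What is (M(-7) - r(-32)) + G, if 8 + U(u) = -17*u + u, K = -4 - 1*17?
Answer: 311/2 ≈ 155.50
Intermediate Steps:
K = -21 (K = -4 - 17 = -21)
U(u) = -8 - 16*u (U(u) = -8 + (-17*u + u) = -8 - 16*u)
r(A) = -3/2 + A/2
M(L) = -21 - L
G = 152 (G = -(-8 - 16*9) = -(-8 - 144) = -1*(-152) = 152)
(M(-7) - r(-32)) + G = ((-21 - 1*(-7)) - (-3/2 + (1/2)*(-32))) + 152 = ((-21 + 7) - (-3/2 - 16)) + 152 = (-14 - 1*(-35/2)) + 152 = (-14 + 35/2) + 152 = 7/2 + 152 = 311/2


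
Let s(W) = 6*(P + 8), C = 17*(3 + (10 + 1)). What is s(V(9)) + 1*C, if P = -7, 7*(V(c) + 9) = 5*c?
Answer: 244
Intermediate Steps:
V(c) = -9 + 5*c/7 (V(c) = -9 + (5*c)/7 = -9 + 5*c/7)
C = 238 (C = 17*(3 + 11) = 17*14 = 238)
s(W) = 6 (s(W) = 6*(-7 + 8) = 6*1 = 6)
s(V(9)) + 1*C = 6 + 1*238 = 6 + 238 = 244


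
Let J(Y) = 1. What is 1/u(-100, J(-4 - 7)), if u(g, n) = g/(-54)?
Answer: 27/50 ≈ 0.54000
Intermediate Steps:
u(g, n) = -g/54 (u(g, n) = g*(-1/54) = -g/54)
1/u(-100, J(-4 - 7)) = 1/(-1/54*(-100)) = 1/(50/27) = 27/50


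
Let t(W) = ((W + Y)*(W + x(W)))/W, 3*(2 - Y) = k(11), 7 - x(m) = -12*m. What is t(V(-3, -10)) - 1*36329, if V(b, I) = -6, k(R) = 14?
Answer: -327884/9 ≈ -36432.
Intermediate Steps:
x(m) = 7 + 12*m (x(m) = 7 - (-12)*m = 7 + 12*m)
Y = -8/3 (Y = 2 - 1/3*14 = 2 - 14/3 = -8/3 ≈ -2.6667)
t(W) = (7 + 13*W)*(-8/3 + W)/W (t(W) = ((W - 8/3)*(W + (7 + 12*W)))/W = ((-8/3 + W)*(7 + 13*W))/W = ((7 + 13*W)*(-8/3 + W))/W = (7 + 13*W)*(-8/3 + W)/W)
t(V(-3, -10)) - 1*36329 = (-83/3 + 13*(-6) - 56/3/(-6)) - 1*36329 = (-83/3 - 78 - 56/3*(-1/6)) - 36329 = (-83/3 - 78 + 28/9) - 36329 = -923/9 - 36329 = -327884/9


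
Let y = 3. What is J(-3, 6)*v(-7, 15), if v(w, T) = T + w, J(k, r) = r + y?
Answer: 72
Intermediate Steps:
J(k, r) = 3 + r (J(k, r) = r + 3 = 3 + r)
J(-3, 6)*v(-7, 15) = (3 + 6)*(15 - 7) = 9*8 = 72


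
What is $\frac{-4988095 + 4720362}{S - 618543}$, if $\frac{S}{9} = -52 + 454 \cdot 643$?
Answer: $- \frac{267733}{2008287} \approx -0.13331$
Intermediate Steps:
$S = 2626830$ ($S = 9 \left(-52 + 454 \cdot 643\right) = 9 \left(-52 + 291922\right) = 9 \cdot 291870 = 2626830$)
$\frac{-4988095 + 4720362}{S - 618543} = \frac{-4988095 + 4720362}{2626830 - 618543} = - \frac{267733}{2008287}$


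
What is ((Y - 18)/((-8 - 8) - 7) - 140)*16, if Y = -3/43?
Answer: -2202928/989 ≈ -2227.4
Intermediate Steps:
Y = -3/43 (Y = -3*1/43 = -3/43 ≈ -0.069767)
((Y - 18)/((-8 - 8) - 7) - 140)*16 = ((-3/43 - 18)/((-8 - 8) - 7) - 140)*16 = (-777/(43*(-16 - 7)) - 140)*16 = (-777/43/(-23) - 140)*16 = (-777/43*(-1/23) - 140)*16 = (777/989 - 140)*16 = -137683/989*16 = -2202928/989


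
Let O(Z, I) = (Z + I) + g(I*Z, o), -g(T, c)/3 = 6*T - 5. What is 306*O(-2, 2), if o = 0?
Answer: 26622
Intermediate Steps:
g(T, c) = 15 - 18*T (g(T, c) = -3*(6*T - 5) = -3*(-5 + 6*T) = 15 - 18*T)
O(Z, I) = 15 + I + Z - 18*I*Z (O(Z, I) = (Z + I) + (15 - 18*I*Z) = (I + Z) + (15 - 18*I*Z) = 15 + I + Z - 18*I*Z)
306*O(-2, 2) = 306*(15 + 2 - 2 - 18*2*(-2)) = 306*(15 + 2 - 2 + 72) = 306*87 = 26622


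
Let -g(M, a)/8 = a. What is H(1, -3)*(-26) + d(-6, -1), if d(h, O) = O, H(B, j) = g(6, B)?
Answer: 207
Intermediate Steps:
g(M, a) = -8*a
H(B, j) = -8*B
H(1, -3)*(-26) + d(-6, -1) = -8*1*(-26) - 1 = -8*(-26) - 1 = 208 - 1 = 207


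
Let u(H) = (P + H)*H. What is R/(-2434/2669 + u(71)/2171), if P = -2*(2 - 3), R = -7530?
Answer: -43631824470/8549213 ≈ -5103.6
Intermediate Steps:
P = 2 (P = -2*(-1) = 2)
u(H) = H*(2 + H) (u(H) = (2 + H)*H = H*(2 + H))
R/(-2434/2669 + u(71)/2171) = -7530/(-2434/2669 + (71*(2 + 71))/2171) = -7530/(-2434*1/2669 + (71*73)*(1/2171)) = -7530/(-2434/2669 + 5183*(1/2171)) = -7530/(-2434/2669 + 5183/2171) = -7530/8549213/5794399 = -7530*5794399/8549213 = -43631824470/8549213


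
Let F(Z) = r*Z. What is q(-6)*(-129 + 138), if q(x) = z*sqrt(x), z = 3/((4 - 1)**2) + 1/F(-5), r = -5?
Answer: 84*I*sqrt(6)/25 ≈ 8.2303*I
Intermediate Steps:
F(Z) = -5*Z
z = 28/75 (z = 3/((4 - 1)**2) + 1/(-5*(-5)) = 3/(3**2) + 1/25 = 3/9 + 1*(1/25) = 3*(1/9) + 1/25 = 1/3 + 1/25 = 28/75 ≈ 0.37333)
q(x) = 28*sqrt(x)/75
q(-6)*(-129 + 138) = (28*sqrt(-6)/75)*(-129 + 138) = (28*(I*sqrt(6))/75)*9 = (28*I*sqrt(6)/75)*9 = 84*I*sqrt(6)/25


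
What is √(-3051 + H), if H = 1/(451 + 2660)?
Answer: 2*I*√7382138565/3111 ≈ 55.236*I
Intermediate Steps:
H = 1/3111 ≈ 0.00032144
√(-3051 + H) = √(-3051 + 1/3111) = √(-9491660/3111) = 2*I*√7382138565/3111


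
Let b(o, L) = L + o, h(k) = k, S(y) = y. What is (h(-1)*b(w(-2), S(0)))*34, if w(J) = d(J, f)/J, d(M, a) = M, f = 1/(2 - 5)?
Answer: -34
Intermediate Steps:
f = -1/3 (f = 1/(-3) = -1/3 ≈ -0.33333)
w(J) = 1 (w(J) = J/J = 1)
(h(-1)*b(w(-2), S(0)))*34 = -(0 + 1)*34 = -1*1*34 = -1*34 = -34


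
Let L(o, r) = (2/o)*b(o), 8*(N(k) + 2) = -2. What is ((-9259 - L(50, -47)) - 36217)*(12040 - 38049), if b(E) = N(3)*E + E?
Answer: 2365440523/2 ≈ 1.1827e+9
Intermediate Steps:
N(k) = -9/4 (N(k) = -2 + (⅛)*(-2) = -2 - ¼ = -9/4)
b(E) = -5*E/4 (b(E) = -9*E/4 + E = -5*E/4)
L(o, r) = -5/2 (L(o, r) = (2/o)*(-5*o/4) = -5/2)
((-9259 - L(50, -47)) - 36217)*(12040 - 38049) = ((-9259 - 1*(-5/2)) - 36217)*(12040 - 38049) = ((-9259 + 5/2) - 36217)*(-26009) = (-18513/2 - 36217)*(-26009) = -90947/2*(-26009) = 2365440523/2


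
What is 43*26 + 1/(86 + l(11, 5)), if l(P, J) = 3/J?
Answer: 484099/433 ≈ 1118.0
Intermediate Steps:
43*26 + 1/(86 + l(11, 5)) = 43*26 + 1/(86 + 3/5) = 1118 + 1/(86 + 3*(1/5)) = 1118 + 1/(86 + 3/5) = 1118 + 1/(433/5) = 1118 + 5/433 = 484099/433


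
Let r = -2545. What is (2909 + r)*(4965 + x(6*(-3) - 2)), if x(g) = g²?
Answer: 1952860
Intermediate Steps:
(2909 + r)*(4965 + x(6*(-3) - 2)) = (2909 - 2545)*(4965 + (6*(-3) - 2)²) = 364*(4965 + (-18 - 2)²) = 364*(4965 + (-20)²) = 364*(4965 + 400) = 364*5365 = 1952860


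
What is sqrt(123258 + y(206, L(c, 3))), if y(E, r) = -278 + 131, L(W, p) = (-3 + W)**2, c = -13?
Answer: 3*sqrt(13679) ≈ 350.87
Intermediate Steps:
y(E, r) = -147
sqrt(123258 + y(206, L(c, 3))) = sqrt(123258 - 147) = sqrt(123111) = 3*sqrt(13679)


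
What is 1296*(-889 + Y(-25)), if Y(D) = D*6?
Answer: -1346544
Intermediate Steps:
Y(D) = 6*D
1296*(-889 + Y(-25)) = 1296*(-889 + 6*(-25)) = 1296*(-889 - 150) = 1296*(-1039) = -1346544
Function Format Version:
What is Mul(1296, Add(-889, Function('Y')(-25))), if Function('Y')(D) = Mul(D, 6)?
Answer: -1346544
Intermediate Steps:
Function('Y')(D) = Mul(6, D)
Mul(1296, Add(-889, Function('Y')(-25))) = Mul(1296, Add(-889, Mul(6, -25))) = Mul(1296, Add(-889, -150)) = Mul(1296, -1039) = -1346544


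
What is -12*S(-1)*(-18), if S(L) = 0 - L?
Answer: 216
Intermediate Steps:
S(L) = -L
-12*S(-1)*(-18) = -(-12)*(-1)*(-18) = -12*1*(-18) = -12*(-18) = 216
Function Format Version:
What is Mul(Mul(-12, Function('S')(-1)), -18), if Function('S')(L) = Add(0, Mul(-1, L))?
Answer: 216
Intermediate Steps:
Function('S')(L) = Mul(-1, L)
Mul(Mul(-12, Function('S')(-1)), -18) = Mul(Mul(-12, Mul(-1, -1)), -18) = Mul(Mul(-12, 1), -18) = Mul(-12, -18) = 216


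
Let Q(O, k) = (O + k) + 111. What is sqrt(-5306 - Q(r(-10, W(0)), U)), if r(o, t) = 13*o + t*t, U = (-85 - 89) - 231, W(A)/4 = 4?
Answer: I*sqrt(5138) ≈ 71.68*I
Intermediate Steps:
W(A) = 16 (W(A) = 4*4 = 16)
U = -405 (U = -174 - 231 = -405)
r(o, t) = t**2 + 13*o (r(o, t) = 13*o + t**2 = t**2 + 13*o)
Q(O, k) = 111 + O + k
sqrt(-5306 - Q(r(-10, W(0)), U)) = sqrt(-5306 - (111 + (16**2 + 13*(-10)) - 405)) = sqrt(-5306 - (111 + (256 - 130) - 405)) = sqrt(-5306 - (111 + 126 - 405)) = sqrt(-5306 - 1*(-168)) = sqrt(-5306 + 168) = sqrt(-5138) = I*sqrt(5138)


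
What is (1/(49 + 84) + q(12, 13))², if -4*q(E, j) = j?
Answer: 2975625/283024 ≈ 10.514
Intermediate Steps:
q(E, j) = -j/4
(1/(49 + 84) + q(12, 13))² = (1/(49 + 84) - ¼*13)² = (1/133 - 13/4)² = (-1725/532)² = 2975625/283024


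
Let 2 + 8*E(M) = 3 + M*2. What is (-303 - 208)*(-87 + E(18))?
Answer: 336749/8 ≈ 42094.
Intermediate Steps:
E(M) = 1/8 + M/4 (E(M) = -1/4 + (3 + M*2)/8 = -1/4 + (3 + 2*M)/8 = -1/4 + (3/8 + M/4) = 1/8 + M/4)
(-303 - 208)*(-87 + E(18)) = (-303 - 208)*(-87 + (1/8 + (1/4)*18)) = -511*(-87 + (1/8 + 9/2)) = -511*(-87 + 37/8) = -511*(-659/8) = 336749/8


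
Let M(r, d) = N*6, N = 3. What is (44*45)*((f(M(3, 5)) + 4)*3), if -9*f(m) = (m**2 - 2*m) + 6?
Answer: -170280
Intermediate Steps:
M(r, d) = 18 (M(r, d) = 3*6 = 18)
f(m) = -2/3 - m**2/9 + 2*m/9 (f(m) = -((m**2 - 2*m) + 6)/9 = -(6 + m**2 - 2*m)/9 = -2/3 - m**2/9 + 2*m/9)
(44*45)*((f(M(3, 5)) + 4)*3) = (44*45)*(((-2/3 - 1/9*18**2 + (2/9)*18) + 4)*3) = 1980*(((-2/3 - 1/9*324 + 4) + 4)*3) = 1980*(((-2/3 - 36 + 4) + 4)*3) = 1980*((-98/3 + 4)*3) = 1980*(-86/3*3) = 1980*(-86) = -170280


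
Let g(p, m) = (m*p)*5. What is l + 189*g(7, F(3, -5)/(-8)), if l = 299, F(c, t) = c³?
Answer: -176213/8 ≈ -22027.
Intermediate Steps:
g(p, m) = 5*m*p
l + 189*g(7, F(3, -5)/(-8)) = 299 + 189*(5*(3³/(-8))*7) = 299 + 189*(5*(27*(-⅛))*7) = 299 + 189*(5*(-27/8)*7) = 299 + 189*(-945/8) = 299 - 178605/8 = -176213/8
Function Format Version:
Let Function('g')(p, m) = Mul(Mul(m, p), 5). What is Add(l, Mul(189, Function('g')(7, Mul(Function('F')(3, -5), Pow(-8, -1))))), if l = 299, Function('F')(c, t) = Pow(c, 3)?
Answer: Rational(-176213, 8) ≈ -22027.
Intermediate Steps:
Function('g')(p, m) = Mul(5, m, p)
Add(l, Mul(189, Function('g')(7, Mul(Function('F')(3, -5), Pow(-8, -1))))) = Add(299, Mul(189, Mul(5, Mul(Pow(3, 3), Pow(-8, -1)), 7))) = Add(299, Mul(189, Mul(5, Mul(27, Rational(-1, 8)), 7))) = Add(299, Mul(189, Mul(5, Rational(-27, 8), 7))) = Add(299, Mul(189, Rational(-945, 8))) = Add(299, Rational(-178605, 8)) = Rational(-176213, 8)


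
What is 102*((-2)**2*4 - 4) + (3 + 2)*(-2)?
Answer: 1214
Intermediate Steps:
102*((-2)**2*4 - 4) + (3 + 2)*(-2) = 102*(4*4 - 4) + 5*(-2) = 102*(16 - 4) - 10 = 102*12 - 10 = 1224 - 10 = 1214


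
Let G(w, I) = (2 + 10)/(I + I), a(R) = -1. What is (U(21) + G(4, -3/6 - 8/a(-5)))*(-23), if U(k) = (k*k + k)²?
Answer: -24546152/5 ≈ -4.9092e+6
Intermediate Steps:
G(w, I) = 6/I (G(w, I) = 12/((2*I)) = 12*(1/(2*I)) = 6/I)
U(k) = (k + k²)² (U(k) = (k² + k)² = (k + k²)²)
(U(21) + G(4, -3/6 - 8/a(-5)))*(-23) = (21²*(1 + 21)² + 6/(-3/6 - 8/(-1)))*(-23) = (441*22² + 6/(-3*⅙ - 8*(-1)))*(-23) = (441*484 + 6/(-½ + 8))*(-23) = (213444 + 6/(15/2))*(-23) = (213444 + 6*(2/15))*(-23) = (213444 + ⅘)*(-23) = (1067224/5)*(-23) = -24546152/5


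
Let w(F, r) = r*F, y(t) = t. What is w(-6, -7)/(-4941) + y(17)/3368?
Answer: -19153/5547096 ≈ -0.0034528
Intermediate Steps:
w(F, r) = F*r
w(-6, -7)/(-4941) + y(17)/3368 = -6*(-7)/(-4941) + 17/3368 = 42*(-1/4941) + 17*(1/3368) = -14/1647 + 17/3368 = -19153/5547096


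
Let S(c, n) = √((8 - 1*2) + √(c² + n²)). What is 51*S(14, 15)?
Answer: 51*√(6 + √421) ≈ 262.63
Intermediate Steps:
S(c, n) = √(6 + √(c² + n²)) (S(c, n) = √((8 - 2) + √(c² + n²)) = √(6 + √(c² + n²)))
51*S(14, 15) = 51*√(6 + √(14² + 15²)) = 51*√(6 + √(196 + 225)) = 51*√(6 + √421)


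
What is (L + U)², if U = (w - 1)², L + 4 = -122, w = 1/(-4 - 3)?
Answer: 37332100/2401 ≈ 15549.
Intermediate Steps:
w = -⅐ (w = 1/(-7) = -⅐ ≈ -0.14286)
L = -126 (L = -4 - 122 = -126)
U = 64/49 (U = (-⅐ - 1)² = (-8/7)² = 64/49 ≈ 1.3061)
(L + U)² = (-126 + 64/49)² = (-6110/49)² = 37332100/2401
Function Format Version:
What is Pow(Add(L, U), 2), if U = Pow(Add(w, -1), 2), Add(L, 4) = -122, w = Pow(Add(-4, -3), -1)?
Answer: Rational(37332100, 2401) ≈ 15549.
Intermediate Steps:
w = Rational(-1, 7) (w = Pow(-7, -1) = Rational(-1, 7) ≈ -0.14286)
L = -126 (L = Add(-4, -122) = -126)
U = Rational(64, 49) (U = Pow(Add(Rational(-1, 7), -1), 2) = Pow(Rational(-8, 7), 2) = Rational(64, 49) ≈ 1.3061)
Pow(Add(L, U), 2) = Pow(Add(-126, Rational(64, 49)), 2) = Pow(Rational(-6110, 49), 2) = Rational(37332100, 2401)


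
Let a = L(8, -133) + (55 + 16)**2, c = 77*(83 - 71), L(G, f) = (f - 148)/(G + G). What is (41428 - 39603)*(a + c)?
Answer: 173665175/16 ≈ 1.0854e+7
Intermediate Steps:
L(G, f) = (-148 + f)/(2*G) (L(G, f) = (-148 + f)/((2*G)) = (-148 + f)*(1/(2*G)) = (-148 + f)/(2*G))
c = 924 (c = 77*12 = 924)
a = 80375/16 (a = (1/2)*(-148 - 133)/8 + (55 + 16)**2 = (1/2)*(1/8)*(-281) + 71**2 = -281/16 + 5041 = 80375/16 ≈ 5023.4)
(41428 - 39603)*(a + c) = (41428 - 39603)*(80375/16 + 924) = 1825*(95159/16) = 173665175/16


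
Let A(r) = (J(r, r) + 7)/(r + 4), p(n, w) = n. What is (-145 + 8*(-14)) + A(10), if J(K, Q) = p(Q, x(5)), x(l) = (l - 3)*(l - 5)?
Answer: -3581/14 ≈ -255.79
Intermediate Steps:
x(l) = (-5 + l)*(-3 + l) (x(l) = (-3 + l)*(-5 + l) = (-5 + l)*(-3 + l))
J(K, Q) = Q
A(r) = (7 + r)/(4 + r) (A(r) = (r + 7)/(r + 4) = (7 + r)/(4 + r))
(-145 + 8*(-14)) + A(10) = (-145 + 8*(-14)) + (7 + 10)/(4 + 10) = (-145 - 112) + 17/14 = -257 + (1/14)*17 = -257 + 17/14 = -3581/14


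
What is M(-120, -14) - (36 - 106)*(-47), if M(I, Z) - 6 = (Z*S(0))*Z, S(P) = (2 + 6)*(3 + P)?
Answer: 1420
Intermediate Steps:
S(P) = 24 + 8*P (S(P) = 8*(3 + P) = 24 + 8*P)
M(I, Z) = 6 + 24*Z**2 (M(I, Z) = 6 + (Z*(24 + 8*0))*Z = 6 + (Z*(24 + 0))*Z = 6 + (Z*24)*Z = 6 + (24*Z)*Z = 6 + 24*Z**2)
M(-120, -14) - (36 - 106)*(-47) = (6 + 24*(-14)**2) - (36 - 106)*(-47) = (6 + 24*196) - (-70)*(-47) = (6 + 4704) - 1*3290 = 4710 - 3290 = 1420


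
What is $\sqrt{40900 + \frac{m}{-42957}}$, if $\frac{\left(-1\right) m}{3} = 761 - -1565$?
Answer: $\frac{\sqrt{931768236766}}{4773} \approx 202.24$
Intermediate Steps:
$m = -6978$ ($m = - 3 \left(761 - -1565\right) = - 3 \left(761 + 1565\right) = \left(-3\right) 2326 = -6978$)
$\sqrt{40900 + \frac{m}{-42957}} = \sqrt{40900 - \frac{6978}{-42957}} = \sqrt{40900 - - \frac{2326}{14319}} = \sqrt{40900 + \frac{2326}{14319}} = \sqrt{\frac{585649426}{14319}} = \frac{\sqrt{931768236766}}{4773}$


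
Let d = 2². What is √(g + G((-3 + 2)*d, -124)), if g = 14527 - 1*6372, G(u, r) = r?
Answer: √8031 ≈ 89.616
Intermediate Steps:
d = 4
g = 8155 (g = 14527 - 6372 = 8155)
√(g + G((-3 + 2)*d, -124)) = √(8155 - 124) = √8031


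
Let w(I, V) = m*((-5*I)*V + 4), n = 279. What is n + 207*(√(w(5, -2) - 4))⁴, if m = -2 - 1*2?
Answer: 10019079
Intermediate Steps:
m = -4 (m = -2 - 2 = -4)
w(I, V) = -16 + 20*I*V (w(I, V) = -4*((-5*I)*V + 4) = -4*(-5*I*V + 4) = -4*(4 - 5*I*V) = -16 + 20*I*V)
n + 207*(√(w(5, -2) - 4))⁴ = 279 + 207*(√((-16 + 20*5*(-2)) - 4))⁴ = 279 + 207*(√((-16 - 200) - 4))⁴ = 279 + 207*(√(-216 - 4))⁴ = 279 + 207*(√(-220))⁴ = 279 + 207*(2*I*√55)⁴ = 279 + 207*48400 = 279 + 10018800 = 10019079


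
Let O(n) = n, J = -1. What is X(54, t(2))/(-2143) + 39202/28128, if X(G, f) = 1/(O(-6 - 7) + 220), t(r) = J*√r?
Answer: 2898336379/2079601488 ≈ 1.3937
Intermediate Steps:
t(r) = -√r
X(G, f) = 1/207 (X(G, f) = 1/((-6 - 7) + 220) = 1/(-13 + 220) = 1/207)
X(54, t(2))/(-2143) + 39202/28128 = (1/207)/(-2143) + 39202/28128 = (1/207)*(-1/2143) + 39202*(1/28128) = -1/443601 + 19601/14064 = 2898336379/2079601488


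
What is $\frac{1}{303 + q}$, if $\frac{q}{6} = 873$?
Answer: $\frac{1}{5541} \approx 0.00018047$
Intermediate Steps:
$q = 5238$ ($q = 6 \cdot 873 = 5238$)
$\frac{1}{303 + q} = \frac{1}{303 + 5238} = \frac{1}{5541}$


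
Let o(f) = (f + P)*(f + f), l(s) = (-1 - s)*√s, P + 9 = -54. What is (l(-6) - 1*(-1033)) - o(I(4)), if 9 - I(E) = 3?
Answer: 1717 + 5*I*√6 ≈ 1717.0 + 12.247*I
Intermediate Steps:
I(E) = 6 (I(E) = 9 - 1*3 = 9 - 3 = 6)
P = -63 (P = -9 - 54 = -63)
l(s) = √s*(-1 - s)
o(f) = 2*f*(-63 + f) (o(f) = (f - 63)*(f + f) = (-63 + f)*(2*f) = 2*f*(-63 + f))
(l(-6) - 1*(-1033)) - o(I(4)) = (√(-6)*(-1 - 1*(-6)) - 1*(-1033)) - 2*6*(-63 + 6) = ((I*√6)*(-1 + 6) + 1033) - 2*6*(-57) = ((I*√6)*5 + 1033) - 1*(-684) = (5*I*√6 + 1033) + 684 = (1033 + 5*I*√6) + 684 = 1717 + 5*I*√6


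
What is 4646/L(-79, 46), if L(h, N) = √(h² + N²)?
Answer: 4646*√8357/8357 ≈ 50.822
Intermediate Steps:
L(h, N) = √(N² + h²)
4646/L(-79, 46) = 4646/(√(46² + (-79)²)) = 4646/(√(2116 + 6241)) = 4646/(√8357) = 4646*(√8357/8357) = 4646*√8357/8357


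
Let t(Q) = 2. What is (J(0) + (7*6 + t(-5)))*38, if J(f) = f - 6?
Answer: 1444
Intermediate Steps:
J(f) = -6 + f
(J(0) + (7*6 + t(-5)))*38 = ((-6 + 0) + (7*6 + 2))*38 = (-6 + (42 + 2))*38 = (-6 + 44)*38 = 38*38 = 1444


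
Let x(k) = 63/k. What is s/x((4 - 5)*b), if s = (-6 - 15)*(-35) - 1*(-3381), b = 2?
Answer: -392/3 ≈ -130.67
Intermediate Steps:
s = 4116 (s = -21*(-35) + 3381 = 735 + 3381 = 4116)
s/x((4 - 5)*b) = 4116/((63/(((4 - 5)*2)))) = 4116/((63/((-1*2)))) = 4116/((63/(-2))) = 4116/((63*(-½))) = 4116/(-63/2) = 4116*(-2/63) = -392/3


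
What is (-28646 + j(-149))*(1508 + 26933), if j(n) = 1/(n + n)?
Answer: -242786852469/298 ≈ -8.1472e+8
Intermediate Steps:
j(n) = 1/(2*n)
(-28646 + j(-149))*(1508 + 26933) = (-28646 + (½)/(-149))*(1508 + 26933) = (-28646 + (½)*(-1/149))*28441 = (-28646 - 1/298)*28441 = -8536509/298*28441 = -242786852469/298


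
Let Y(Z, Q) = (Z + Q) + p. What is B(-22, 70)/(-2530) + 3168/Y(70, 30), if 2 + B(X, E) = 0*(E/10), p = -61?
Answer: 1335853/16445 ≈ 81.232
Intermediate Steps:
Y(Z, Q) = -61 + Q + Z (Y(Z, Q) = (Z + Q) - 61 = (Q + Z) - 61 = -61 + Q + Z)
B(X, E) = -2 (B(X, E) = -2 + 0*(E/10) = -2 + 0 = -2)
B(-22, 70)/(-2530) + 3168/Y(70, 30) = -2/(-2530) + 3168/(-61 + 30 + 70) = -2*(-1/2530) + 3168/39 = 1/1265 + 3168*(1/39) = 1/1265 + 1056/13 = 1335853/16445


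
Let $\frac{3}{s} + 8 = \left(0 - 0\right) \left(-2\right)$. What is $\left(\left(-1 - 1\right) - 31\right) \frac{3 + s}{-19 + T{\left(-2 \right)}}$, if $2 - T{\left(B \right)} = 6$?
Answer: $\frac{693}{184} \approx 3.7663$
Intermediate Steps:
$T{\left(B \right)} = -4$ ($T{\left(B \right)} = 2 - 6 = -4$)
$s = - \frac{3}{8}$ ($s = \frac{3}{-8 + \left(0 - 0\right) \left(-2\right)} = \frac{3}{-8 + \left(0 + 0\right) \left(-2\right)} = \frac{3}{-8 + 0 \left(-2\right)} = \frac{3}{-8 + 0} = \frac{3}{-8} = 3 \left(- \frac{1}{8}\right) = - \frac{3}{8} \approx -0.375$)
$\left(\left(-1 - 1\right) - 31\right) \frac{3 + s}{-19 + T{\left(-2 \right)}} = \left(\left(-1 - 1\right) - 31\right) \frac{3 - \frac{3}{8}}{-19 - 4} = \left(-2 - 31\right) \frac{21}{8 \left(-23\right)} = - 33 \cdot \frac{21}{8} \left(- \frac{1}{23}\right) = \left(-33\right) \left(- \frac{21}{184}\right) = \frac{693}{184}$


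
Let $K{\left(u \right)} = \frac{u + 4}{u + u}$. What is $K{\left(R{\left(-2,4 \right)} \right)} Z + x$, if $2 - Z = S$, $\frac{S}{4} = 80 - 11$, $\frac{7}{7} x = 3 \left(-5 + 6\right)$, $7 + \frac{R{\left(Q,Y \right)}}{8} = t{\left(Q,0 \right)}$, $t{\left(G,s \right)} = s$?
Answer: $- \frac{1739}{14} \approx -124.21$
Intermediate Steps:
$R{\left(Q,Y \right)} = -56$ ($R{\left(Q,Y \right)} = -56 + 8 \cdot 0 = -56 + 0 = -56$)
$x = 3$ ($x = 3 \left(-5 + 6\right) = 3 \cdot 1 = 3$)
$K{\left(u \right)} = \frac{4 + u}{2 u}$
$S = 276$ ($S = 4 \left(80 - 11\right) = 4 \cdot 69 = 276$)
$Z = -274$ ($Z = 2 - 276 = -274$)
$K{\left(R{\left(-2,4 \right)} \right)} Z + x = \frac{4 - 56}{2 \left(-56\right)} \left(-274\right) + 3 = \frac{1}{2} \left(- \frac{1}{56}\right) \left(-52\right) \left(-274\right) + 3 = \frac{13}{28} \left(-274\right) + 3 = - \frac{1781}{14} + 3 = - \frac{1739}{14}$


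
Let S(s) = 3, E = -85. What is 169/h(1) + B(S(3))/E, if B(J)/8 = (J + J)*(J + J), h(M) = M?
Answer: 14077/85 ≈ 165.61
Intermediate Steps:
B(J) = 32*J² (B(J) = 8*((J + J)*(J + J)) = 8*((2*J)*(2*J)) = 8*(4*J²) = 32*J²)
169/h(1) + B(S(3))/E = 169/1 + (32*3²)/(-85) = 169*1 + (32*9)*(-1/85) = 169 + 288*(-1/85) = 169 - 288/85 = 14077/85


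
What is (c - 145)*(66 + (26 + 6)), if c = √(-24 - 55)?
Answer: -14210 + 98*I*√79 ≈ -14210.0 + 871.04*I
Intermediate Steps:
c = I*√79 (c = √(-79) = I*√79 ≈ 8.8882*I)
(c - 145)*(66 + (26 + 6)) = (I*√79 - 145)*(66 + (26 + 6)) = (-145 + I*√79)*(66 + 32) = (-145 + I*√79)*98 = -14210 + 98*I*√79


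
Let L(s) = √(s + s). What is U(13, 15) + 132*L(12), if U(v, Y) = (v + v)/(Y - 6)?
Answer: 26/9 + 264*√6 ≈ 649.55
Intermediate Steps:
U(v, Y) = 2*v/(-6 + Y) (U(v, Y) = (2*v)/(-6 + Y) = 2*v/(-6 + Y))
L(s) = √2*√s (L(s) = √(2*s) = √2*√s)
U(13, 15) + 132*L(12) = 2*13/(-6 + 15) + 132*(√2*√12) = 2*13/9 + 132*(√2*(2*√3)) = 2*13*(⅑) + 132*(2*√6) = 26/9 + 264*√6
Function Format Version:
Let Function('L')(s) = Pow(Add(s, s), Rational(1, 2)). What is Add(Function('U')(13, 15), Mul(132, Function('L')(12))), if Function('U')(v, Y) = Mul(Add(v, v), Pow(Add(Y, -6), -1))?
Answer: Add(Rational(26, 9), Mul(264, Pow(6, Rational(1, 2)))) ≈ 649.55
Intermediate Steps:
Function('U')(v, Y) = Mul(2, v, Pow(Add(-6, Y), -1)) (Function('U')(v, Y) = Mul(Mul(2, v), Pow(Add(-6, Y), -1)) = Mul(2, v, Pow(Add(-6, Y), -1)))
Function('L')(s) = Mul(Pow(2, Rational(1, 2)), Pow(s, Rational(1, 2))) (Function('L')(s) = Pow(Mul(2, s), Rational(1, 2)) = Mul(Pow(2, Rational(1, 2)), Pow(s, Rational(1, 2))))
Add(Function('U')(13, 15), Mul(132, Function('L')(12))) = Add(Mul(2, 13, Pow(Add(-6, 15), -1)), Mul(132, Mul(Pow(2, Rational(1, 2)), Pow(12, Rational(1, 2))))) = Add(Mul(2, 13, Pow(9, -1)), Mul(132, Mul(Pow(2, Rational(1, 2)), Mul(2, Pow(3, Rational(1, 2)))))) = Add(Mul(2, 13, Rational(1, 9)), Mul(132, Mul(2, Pow(6, Rational(1, 2))))) = Add(Rational(26, 9), Mul(264, Pow(6, Rational(1, 2))))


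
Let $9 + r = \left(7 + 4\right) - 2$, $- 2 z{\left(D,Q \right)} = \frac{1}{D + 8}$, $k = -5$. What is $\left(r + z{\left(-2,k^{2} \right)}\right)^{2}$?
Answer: $\frac{1}{144} \approx 0.0069444$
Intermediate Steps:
$z{\left(D,Q \right)} = - \frac{1}{2 \left(8 + D\right)}$ ($z{\left(D,Q \right)} = - \frac{1}{2 \left(D + 8\right)} = - \frac{1}{2 \left(8 + D\right)}$)
$r = 0$ ($r = -9 + \left(\left(7 + 4\right) - 2\right) = -9 + \left(11 - 2\right) = -9 + 9 = 0$)
$\left(r + z{\left(-2,k^{2} \right)}\right)^{2} = \left(0 - \frac{1}{16 + 2 \left(-2\right)}\right)^{2} = \left(0 - \frac{1}{16 - 4}\right)^{2} = \left(0 - \frac{1}{12}\right)^{2} = \left(- \frac{1}{12}\right)^{2} = \frac{1}{144}$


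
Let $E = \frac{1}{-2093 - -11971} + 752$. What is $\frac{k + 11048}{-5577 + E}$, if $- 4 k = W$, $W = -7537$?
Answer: $- \frac{255489531}{95322698} \approx -2.6803$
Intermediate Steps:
$k = \frac{7537}{4}$ ($k = \left(- \frac{1}{4}\right) \left(-7537\right) = \frac{7537}{4} \approx 1884.3$)
$E = \frac{7428257}{9878}$ ($E = \frac{1}{-2093 + 11971} + 752 = \frac{1}{9878} + 752 = \frac{7428257}{9878} \approx 752.0$)
$\frac{k + 11048}{-5577 + E} = \frac{\frac{7537}{4} + 11048}{-5577 + \frac{7428257}{9878}} = \frac{51729}{4 \left(- \frac{47661349}{9878}\right)} = \frac{51729}{4} \left(- \frac{9878}{47661349}\right) = - \frac{255489531}{95322698}$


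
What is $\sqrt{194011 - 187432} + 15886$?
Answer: $15886 + 3 \sqrt{731} \approx 15967.0$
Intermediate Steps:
$\sqrt{194011 - 187432} + 15886 = \sqrt{6579} + 15886 = 3 \sqrt{731} + 15886 = 15886 + 3 \sqrt{731}$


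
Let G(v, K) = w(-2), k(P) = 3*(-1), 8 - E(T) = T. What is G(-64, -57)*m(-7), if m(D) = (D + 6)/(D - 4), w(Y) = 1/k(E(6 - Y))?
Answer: -1/33 ≈ -0.030303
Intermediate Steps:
E(T) = 8 - T
k(P) = -3
w(Y) = -1/3 (w(Y) = 1/(-3) = -1/3)
G(v, K) = -1/3
m(D) = (6 + D)/(-4 + D)
G(-64, -57)*m(-7) = -(6 - 7)/(3*(-4 - 7)) = -(-1)/(3*(-11)) = -(-1)*(-1)/33 = -1/3*1/11 = -1/33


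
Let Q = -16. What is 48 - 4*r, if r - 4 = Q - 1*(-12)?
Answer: 48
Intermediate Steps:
r = 0 (r = 4 + (-16 - 1*(-12)) = 4 + (-16 + 12) = 4 - 4 = 0)
48 - 4*r = 48 - 4*0 = 48 + 0 = 48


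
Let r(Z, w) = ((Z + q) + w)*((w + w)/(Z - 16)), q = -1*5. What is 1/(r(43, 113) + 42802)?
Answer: 27/1189780 ≈ 2.2693e-5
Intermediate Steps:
q = -5
r(Z, w) = 2*w*(-5 + Z + w)/(-16 + Z) (r(Z, w) = ((Z - 5) + w)*((w + w)/(Z - 16)) = ((-5 + Z) + w)*((2*w)/(-16 + Z)) = (-5 + Z + w)*(2*w/(-16 + Z)) = 2*w*(-5 + Z + w)/(-16 + Z))
1/(r(43, 113) + 42802) = 1/(2*113*(-5 + 43 + 113)/(-16 + 43) + 42802) = 1/(2*113*151/27 + 42802) = 1/(2*113*(1/27)*151 + 42802) = 1/(34126/27 + 42802) = 1/(1189780/27) = 27/1189780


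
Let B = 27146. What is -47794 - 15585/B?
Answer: -1297431509/27146 ≈ -47795.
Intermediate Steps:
-47794 - 15585/B = -47794 - 15585/27146 = -1297431509/27146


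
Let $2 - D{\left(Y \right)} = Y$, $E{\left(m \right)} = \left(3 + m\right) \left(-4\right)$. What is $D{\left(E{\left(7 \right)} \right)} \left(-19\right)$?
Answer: $-798$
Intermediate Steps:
$E{\left(m \right)} = -12 - 4 m$
$D{\left(Y \right)} = 2 - Y$
$D{\left(E{\left(7 \right)} \right)} \left(-19\right) = \left(2 - \left(-12 - 28\right)\right) \left(-19\right) = \left(2 - -40\right) \left(-19\right) = \left(2 + 40\right) \left(-19\right) = 42 \left(-19\right) = -798$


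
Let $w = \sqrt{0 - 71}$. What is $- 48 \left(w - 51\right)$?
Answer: $2448 - 48 i \sqrt{71} \approx 2448.0 - 404.46 i$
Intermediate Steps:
$w = i \sqrt{71}$ ($w = \sqrt{-71} = i \sqrt{71} \approx 8.4261 i$)
$- 48 \left(w - 51\right) = - 48 \left(i \sqrt{71} - 51\right) = - 48 \left(-51 + i \sqrt{71}\right) = 2448 - 48 i \sqrt{71}$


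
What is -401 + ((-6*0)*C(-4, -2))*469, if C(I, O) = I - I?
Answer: -401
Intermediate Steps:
C(I, O) = 0
-401 + ((-6*0)*C(-4, -2))*469 = -401 + (-6*0*0)*469 = -401 + (0*0)*469 = -401 + 0*469 = -401 + 0 = -401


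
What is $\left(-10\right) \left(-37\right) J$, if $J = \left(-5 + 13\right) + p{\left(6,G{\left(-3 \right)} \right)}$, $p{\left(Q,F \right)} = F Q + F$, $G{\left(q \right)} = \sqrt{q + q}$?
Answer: $2960 + 2590 i \sqrt{6} \approx 2960.0 + 6344.2 i$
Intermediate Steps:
$G{\left(q \right)} = \sqrt{2} \sqrt{q}$ ($G{\left(q \right)} = \sqrt{2 q} = \sqrt{2} \sqrt{q}$)
$p{\left(Q,F \right)} = F + F Q$
$J = 8 + 7 i \sqrt{6}$ ($J = \left(-5 + 13\right) + \sqrt{2} \sqrt{-3} \left(1 + 6\right) = 8 + \sqrt{2} i \sqrt{3} \cdot 7 = 8 + i \sqrt{6} \cdot 7 = 8 + 7 i \sqrt{6} \approx 8.0 + 17.146 i$)
$\left(-10\right) \left(-37\right) J = \left(-10\right) \left(-37\right) \left(8 + 7 i \sqrt{6}\right) = 370 \left(8 + 7 i \sqrt{6}\right) = 2960 + 2590 i \sqrt{6}$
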